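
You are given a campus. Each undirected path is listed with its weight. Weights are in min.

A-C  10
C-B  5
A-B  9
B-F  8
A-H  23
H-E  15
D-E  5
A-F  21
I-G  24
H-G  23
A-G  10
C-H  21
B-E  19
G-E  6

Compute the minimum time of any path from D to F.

32 min

Enumerating some paths:
D → E → B → F: 5+19+8 = 32
D → E → G → A → F: 5+6+10+21 = 42
D → E → G → A → B → F: 5+6+10+9+8 = 38
Cheapest is D → E → B → F at 32 min.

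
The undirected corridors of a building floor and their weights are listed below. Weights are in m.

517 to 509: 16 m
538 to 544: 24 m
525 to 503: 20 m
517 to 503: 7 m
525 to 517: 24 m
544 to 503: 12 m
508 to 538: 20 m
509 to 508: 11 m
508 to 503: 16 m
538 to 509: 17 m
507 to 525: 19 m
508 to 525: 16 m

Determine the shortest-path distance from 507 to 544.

51 m

Candidate routes:
507 → 525 → 503 → 544: 19+20+12 = 51
507 → 525 → 517 → 503 → 544: 19+24+7+12 = 62
The minimum is 51 m via 507 → 525 → 503 → 544.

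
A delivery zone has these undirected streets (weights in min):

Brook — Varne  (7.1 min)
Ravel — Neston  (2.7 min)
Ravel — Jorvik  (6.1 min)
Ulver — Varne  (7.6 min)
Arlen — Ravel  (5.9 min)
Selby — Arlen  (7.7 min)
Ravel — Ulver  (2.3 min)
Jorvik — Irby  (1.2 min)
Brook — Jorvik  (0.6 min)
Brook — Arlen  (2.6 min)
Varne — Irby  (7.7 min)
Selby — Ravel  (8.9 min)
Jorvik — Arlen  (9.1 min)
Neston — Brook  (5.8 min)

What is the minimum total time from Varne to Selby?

17.4 min

Running Dijkstra from Varne:
Varne: 0
Brook: 7.1  (via Varne)
Ulver: 7.6  (via Varne)
Irby: 7.7  (via Varne)
Jorvik: 7.7  (via Brook)
Arlen: 9.7  (via Brook)
Ravel: 9.9  (via Ulver)
Neston: 12.6  (via Ravel)
Selby: 17.4  (via Arlen)
Shortest route: Varne–Brook–Arlen–Selby = 17.4 min.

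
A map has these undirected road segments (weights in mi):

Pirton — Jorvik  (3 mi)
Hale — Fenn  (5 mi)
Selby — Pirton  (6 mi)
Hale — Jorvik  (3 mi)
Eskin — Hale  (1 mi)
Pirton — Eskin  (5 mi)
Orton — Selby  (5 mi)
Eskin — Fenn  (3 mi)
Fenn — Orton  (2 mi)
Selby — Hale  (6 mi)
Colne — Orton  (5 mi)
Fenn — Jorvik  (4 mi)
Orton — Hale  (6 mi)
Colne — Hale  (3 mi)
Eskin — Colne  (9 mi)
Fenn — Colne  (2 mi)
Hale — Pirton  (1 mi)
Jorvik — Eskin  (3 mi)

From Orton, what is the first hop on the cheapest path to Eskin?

Fenn

Compare a few routes:
Orton–Fenn–Eskin: 2+3 = 5
Orton–Hale–Eskin: 6+1 = 7
Cheapest is Orton–Fenn–Eskin at 5 mi.
So from Orton the first move is to Fenn.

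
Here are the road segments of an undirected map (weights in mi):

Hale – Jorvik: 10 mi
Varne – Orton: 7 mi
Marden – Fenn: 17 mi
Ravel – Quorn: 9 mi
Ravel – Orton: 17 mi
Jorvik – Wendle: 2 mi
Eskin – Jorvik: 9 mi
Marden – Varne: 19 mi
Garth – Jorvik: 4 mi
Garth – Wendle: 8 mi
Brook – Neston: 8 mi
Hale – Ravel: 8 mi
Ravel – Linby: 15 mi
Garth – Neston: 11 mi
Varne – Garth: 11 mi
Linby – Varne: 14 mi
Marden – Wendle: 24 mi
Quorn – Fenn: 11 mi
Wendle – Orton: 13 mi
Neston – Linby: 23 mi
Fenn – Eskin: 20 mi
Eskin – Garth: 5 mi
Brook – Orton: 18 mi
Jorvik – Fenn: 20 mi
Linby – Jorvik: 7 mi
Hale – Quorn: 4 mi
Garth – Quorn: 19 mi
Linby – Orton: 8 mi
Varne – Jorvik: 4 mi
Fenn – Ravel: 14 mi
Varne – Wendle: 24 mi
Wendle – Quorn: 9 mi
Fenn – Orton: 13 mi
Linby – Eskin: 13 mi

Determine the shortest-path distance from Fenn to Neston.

Candidate routes:
Fenn - Quorn - Wendle - Jorvik - Garth - Neston: 11+9+2+4+11 = 37
Fenn - Jorvik - Garth - Neston: 20+4+11 = 35
Fenn - Eskin - Garth - Neston: 20+5+11 = 36
Cheapest is Fenn - Jorvik - Garth - Neston at 35 mi.

35 mi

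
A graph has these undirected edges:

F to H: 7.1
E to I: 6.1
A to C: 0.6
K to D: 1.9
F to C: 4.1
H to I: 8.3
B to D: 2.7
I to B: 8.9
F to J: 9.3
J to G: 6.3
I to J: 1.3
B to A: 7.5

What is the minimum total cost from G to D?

Enumerating some paths:
G–J–I–H–F–C–A–B–D: 6.3+1.3+8.3+7.1+4.1+0.6+7.5+2.7 = 37.9
G–J–I–B–D: 6.3+1.3+8.9+2.7 = 19.2
G–J–F–H–I–B–D: 6.3+9.3+7.1+8.3+8.9+2.7 = 42.6
G–J–F–C–A–B–D: 6.3+9.3+4.1+0.6+7.5+2.7 = 30.5
The minimum is 19.2 via G–J–I–B–D.

19.2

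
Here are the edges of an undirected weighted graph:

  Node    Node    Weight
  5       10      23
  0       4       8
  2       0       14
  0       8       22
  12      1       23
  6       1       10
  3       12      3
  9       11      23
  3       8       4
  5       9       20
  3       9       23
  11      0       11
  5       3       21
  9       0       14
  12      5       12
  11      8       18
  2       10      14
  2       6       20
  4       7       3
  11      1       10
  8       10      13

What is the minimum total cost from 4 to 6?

39

Compare a few routes:
4–0–2–6: 8+14+20 = 42
4–0–11–1–6: 8+11+10+10 = 39
Cheapest is 4–0–11–1–6 at 39.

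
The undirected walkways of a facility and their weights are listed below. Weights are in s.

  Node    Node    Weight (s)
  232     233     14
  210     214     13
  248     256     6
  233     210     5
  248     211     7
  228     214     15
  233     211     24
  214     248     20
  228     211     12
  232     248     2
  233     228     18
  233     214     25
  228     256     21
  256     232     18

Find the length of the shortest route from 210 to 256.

27 s

Running Dijkstra from 210:
210: 0
233: 5  (via 210)
214: 13  (via 210)
232: 19  (via 233)
248: 21  (via 232)
228: 23  (via 233)
256: 27  (via 248)
Shortest route: 210–233–232–248–256 = 27 s.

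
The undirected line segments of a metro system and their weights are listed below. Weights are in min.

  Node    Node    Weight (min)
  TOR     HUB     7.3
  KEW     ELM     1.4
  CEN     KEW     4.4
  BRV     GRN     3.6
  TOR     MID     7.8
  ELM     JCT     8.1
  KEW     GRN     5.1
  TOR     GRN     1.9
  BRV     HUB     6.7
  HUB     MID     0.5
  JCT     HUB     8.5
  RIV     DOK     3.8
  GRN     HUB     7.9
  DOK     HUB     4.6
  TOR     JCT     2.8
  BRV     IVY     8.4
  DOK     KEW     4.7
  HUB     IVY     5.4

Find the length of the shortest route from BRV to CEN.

13.1 min

Enumerating some paths:
BRV–GRN–KEW–CEN: 3.6+5.1+4.4 = 13.1
BRV–GRN–TOR–JCT–ELM–KEW–CEN: 3.6+1.9+2.8+8.1+1.4+4.4 = 22.2
BRV–HUB–DOK–KEW–CEN: 6.7+4.6+4.7+4.4 = 20.4
BRV–HUB–GRN–KEW–CEN: 6.7+7.9+5.1+4.4 = 24.1
The minimum is 13.1 min via BRV–GRN–KEW–CEN.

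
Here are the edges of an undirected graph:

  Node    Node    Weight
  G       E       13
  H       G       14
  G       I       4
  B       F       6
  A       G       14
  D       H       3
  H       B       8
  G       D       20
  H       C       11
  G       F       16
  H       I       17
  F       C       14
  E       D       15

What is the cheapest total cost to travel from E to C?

29

Candidate routes:
E - D - H - C: 15+3+11 = 29
E - G - H - C: 13+14+11 = 38
The minimum is 29 via E - D - H - C.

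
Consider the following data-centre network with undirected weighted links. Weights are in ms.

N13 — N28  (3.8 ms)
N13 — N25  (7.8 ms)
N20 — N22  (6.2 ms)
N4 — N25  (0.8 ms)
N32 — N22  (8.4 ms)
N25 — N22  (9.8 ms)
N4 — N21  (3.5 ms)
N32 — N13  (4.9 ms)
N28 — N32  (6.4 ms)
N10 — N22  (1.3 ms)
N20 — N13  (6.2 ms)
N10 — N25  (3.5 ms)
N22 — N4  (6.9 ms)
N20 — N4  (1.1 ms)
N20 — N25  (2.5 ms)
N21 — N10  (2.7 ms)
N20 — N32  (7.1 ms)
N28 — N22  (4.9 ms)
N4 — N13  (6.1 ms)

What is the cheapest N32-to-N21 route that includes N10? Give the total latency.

Best N32 to N10: N32 → N22 → N10 costing 9.7
Shortest N10→N21: N10 → N21 = 2.7
Total via N10: 9.7 + 2.7 = 12.4 ms.

12.4 ms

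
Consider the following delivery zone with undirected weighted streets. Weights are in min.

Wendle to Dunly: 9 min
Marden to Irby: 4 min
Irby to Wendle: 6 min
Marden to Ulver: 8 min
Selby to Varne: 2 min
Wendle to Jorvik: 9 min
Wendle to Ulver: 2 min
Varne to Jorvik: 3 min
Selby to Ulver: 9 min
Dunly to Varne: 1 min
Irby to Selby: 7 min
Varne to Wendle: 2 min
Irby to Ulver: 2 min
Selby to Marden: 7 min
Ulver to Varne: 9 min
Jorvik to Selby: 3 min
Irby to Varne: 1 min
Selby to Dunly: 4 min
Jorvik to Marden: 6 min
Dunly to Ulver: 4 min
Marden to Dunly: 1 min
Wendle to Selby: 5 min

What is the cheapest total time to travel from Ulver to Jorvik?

6 min

Enumerating some paths:
Ulver - Wendle - Varne - Jorvik: 2+2+3 = 7
Ulver - Irby - Varne - Jorvik: 2+1+3 = 6
The minimum is 6 min via Ulver - Irby - Varne - Jorvik.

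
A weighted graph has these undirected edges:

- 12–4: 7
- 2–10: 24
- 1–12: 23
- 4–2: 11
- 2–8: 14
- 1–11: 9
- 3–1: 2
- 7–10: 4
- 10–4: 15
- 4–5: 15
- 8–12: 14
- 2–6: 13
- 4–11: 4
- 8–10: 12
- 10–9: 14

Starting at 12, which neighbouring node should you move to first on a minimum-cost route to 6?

4

Candidate routes:
12 → 4 → 10 → 2 → 6: 7+15+24+13 = 59
12 → 4 → 2 → 6: 7+11+13 = 31
12 → 8 → 2 → 6: 14+14+13 = 41
The minimum is 31 via 12 → 4 → 2 → 6.
So from 12 the first move is to 4.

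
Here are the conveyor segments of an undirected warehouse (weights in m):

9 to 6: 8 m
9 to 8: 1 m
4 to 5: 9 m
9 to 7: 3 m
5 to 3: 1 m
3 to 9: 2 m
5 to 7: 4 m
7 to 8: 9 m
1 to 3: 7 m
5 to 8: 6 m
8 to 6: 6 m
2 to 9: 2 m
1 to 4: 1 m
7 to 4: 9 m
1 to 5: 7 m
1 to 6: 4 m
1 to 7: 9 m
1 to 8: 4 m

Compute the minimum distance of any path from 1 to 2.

7 m

Shortest distances from 1:
1: 0
4: 1  (via 1)
6: 4  (via 1)
8: 4  (via 1)
9: 5  (via 8)
2: 7  (via 9)
Shortest route: 1 → 8 → 9 → 2 = 7 m.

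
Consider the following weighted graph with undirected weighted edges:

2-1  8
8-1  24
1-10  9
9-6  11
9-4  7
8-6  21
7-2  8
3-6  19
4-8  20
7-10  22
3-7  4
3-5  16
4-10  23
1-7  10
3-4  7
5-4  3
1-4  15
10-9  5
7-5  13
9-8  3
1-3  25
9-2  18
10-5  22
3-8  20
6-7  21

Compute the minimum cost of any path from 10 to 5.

15

Candidate routes:
10–5: 22 = 22
10–1–4–5: 9+15+3 = 27
10–4–5: 23+3 = 26
10–9–4–5: 5+7+3 = 15
The minimum is 15 via 10–9–4–5.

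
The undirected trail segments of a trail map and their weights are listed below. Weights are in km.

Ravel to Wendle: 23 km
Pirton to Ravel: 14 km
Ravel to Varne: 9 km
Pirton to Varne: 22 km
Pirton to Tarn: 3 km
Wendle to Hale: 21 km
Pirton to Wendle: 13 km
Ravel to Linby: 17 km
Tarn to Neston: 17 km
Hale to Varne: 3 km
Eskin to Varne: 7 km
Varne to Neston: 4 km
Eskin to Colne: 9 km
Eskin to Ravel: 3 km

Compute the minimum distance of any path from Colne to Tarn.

Enumerating some paths:
Colne - Eskin - Varne - Neston - Tarn: 9+7+4+17 = 37
Colne - Eskin - Varne - Pirton - Tarn: 9+7+22+3 = 41
Colne - Eskin - Ravel - Pirton - Tarn: 9+3+14+3 = 29
Cheapest is Colne - Eskin - Ravel - Pirton - Tarn at 29 km.

29 km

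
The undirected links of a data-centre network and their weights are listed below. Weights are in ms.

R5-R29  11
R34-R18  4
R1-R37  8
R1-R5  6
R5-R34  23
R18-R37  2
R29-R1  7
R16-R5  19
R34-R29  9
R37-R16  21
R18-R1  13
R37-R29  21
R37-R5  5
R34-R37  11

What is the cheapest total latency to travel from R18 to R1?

10 ms

Settle nodes by increasing distance from R18:
R18: 0
R37: 2  (via R18)
R34: 4  (via R18)
R5: 7  (via R37)
R1: 10  (via R37)
Shortest route: R18–R37–R1 = 10 ms.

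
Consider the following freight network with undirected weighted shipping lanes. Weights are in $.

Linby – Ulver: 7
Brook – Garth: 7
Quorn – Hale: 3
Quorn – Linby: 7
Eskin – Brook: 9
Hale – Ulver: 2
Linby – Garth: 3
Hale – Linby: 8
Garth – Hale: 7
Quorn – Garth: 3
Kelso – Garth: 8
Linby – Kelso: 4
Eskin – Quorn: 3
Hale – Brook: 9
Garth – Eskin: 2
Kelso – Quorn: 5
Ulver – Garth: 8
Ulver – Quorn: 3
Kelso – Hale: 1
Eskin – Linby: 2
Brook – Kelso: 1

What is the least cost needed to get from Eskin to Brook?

$7

Settle nodes by increasing distance from Eskin:
Eskin: 0
Linby: 2  (via Eskin)
Garth: 2  (via Eskin)
Quorn: 3  (via Eskin)
Kelso: 6  (via Linby)
Ulver: 6  (via Quorn)
Hale: 6  (via Quorn)
Brook: 7  (via Kelso)
Shortest route: Eskin–Linby–Kelso–Brook = $7.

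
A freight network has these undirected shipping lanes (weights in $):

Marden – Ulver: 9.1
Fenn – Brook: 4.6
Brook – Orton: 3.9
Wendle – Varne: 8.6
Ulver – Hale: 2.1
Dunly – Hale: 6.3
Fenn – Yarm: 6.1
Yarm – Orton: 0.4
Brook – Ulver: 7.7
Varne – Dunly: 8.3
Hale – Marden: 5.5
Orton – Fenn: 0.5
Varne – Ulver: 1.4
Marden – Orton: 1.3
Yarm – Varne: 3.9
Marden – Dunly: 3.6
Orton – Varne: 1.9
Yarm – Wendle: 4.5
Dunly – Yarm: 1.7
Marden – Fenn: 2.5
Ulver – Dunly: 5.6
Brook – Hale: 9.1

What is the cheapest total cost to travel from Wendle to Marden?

Shortest distances from Wendle:
Wendle: 0
Yarm: 4.5  (via Wendle)
Orton: 4.9  (via Yarm)
Fenn: 5.4  (via Orton)
Marden: 6.2  (via Orton)
Shortest route: Wendle → Yarm → Orton → Marden = $6.2.

$6.2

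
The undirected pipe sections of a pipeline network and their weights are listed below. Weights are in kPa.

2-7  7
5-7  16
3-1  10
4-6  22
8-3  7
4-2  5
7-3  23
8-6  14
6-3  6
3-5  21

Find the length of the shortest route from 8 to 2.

37 kPa

Running Dijkstra from 8:
8: 0
3: 7  (via 8)
6: 13  (via 3)
1: 17  (via 3)
5: 28  (via 3)
7: 30  (via 3)
4: 35  (via 6)
2: 37  (via 7)
Shortest route: 8–3–7–2 = 37 kPa.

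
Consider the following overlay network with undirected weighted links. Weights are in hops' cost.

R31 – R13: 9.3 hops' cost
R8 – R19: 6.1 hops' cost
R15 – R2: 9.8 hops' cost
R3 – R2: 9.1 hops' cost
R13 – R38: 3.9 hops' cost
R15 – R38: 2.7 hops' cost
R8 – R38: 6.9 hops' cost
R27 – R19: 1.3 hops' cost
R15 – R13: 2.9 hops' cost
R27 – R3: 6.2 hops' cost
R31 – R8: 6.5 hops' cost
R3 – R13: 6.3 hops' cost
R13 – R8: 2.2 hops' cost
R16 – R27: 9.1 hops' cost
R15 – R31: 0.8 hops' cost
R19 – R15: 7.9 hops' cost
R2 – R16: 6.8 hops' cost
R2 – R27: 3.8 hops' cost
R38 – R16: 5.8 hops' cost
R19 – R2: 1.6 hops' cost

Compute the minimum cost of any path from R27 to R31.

10 hops' cost

Settle nodes by increasing distance from R27:
R27: 0
R19: 1.3  (via R27)
R2: 2.9  (via R19)
R3: 6.2  (via R27)
R8: 7.4  (via R19)
R16: 9.1  (via R27)
R15: 9.2  (via R19)
R13: 9.6  (via R8)
R31: 10  (via R15)
Shortest route: R27–R19–R15–R31 = 10 hops' cost.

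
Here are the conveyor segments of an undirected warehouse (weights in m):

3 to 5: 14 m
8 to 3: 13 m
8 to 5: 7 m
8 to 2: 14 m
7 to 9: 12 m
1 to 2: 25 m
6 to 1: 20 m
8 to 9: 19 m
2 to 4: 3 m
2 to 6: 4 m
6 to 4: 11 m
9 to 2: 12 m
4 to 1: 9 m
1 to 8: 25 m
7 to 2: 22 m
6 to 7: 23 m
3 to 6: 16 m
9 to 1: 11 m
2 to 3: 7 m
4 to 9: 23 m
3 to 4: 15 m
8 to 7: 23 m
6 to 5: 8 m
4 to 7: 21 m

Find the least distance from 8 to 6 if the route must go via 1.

41 m

Shortest 8→1: 8–1 = 25
Shortest 1→6: 1–4–2–6 = 16
Total via 1: 25 + 16 = 41 m.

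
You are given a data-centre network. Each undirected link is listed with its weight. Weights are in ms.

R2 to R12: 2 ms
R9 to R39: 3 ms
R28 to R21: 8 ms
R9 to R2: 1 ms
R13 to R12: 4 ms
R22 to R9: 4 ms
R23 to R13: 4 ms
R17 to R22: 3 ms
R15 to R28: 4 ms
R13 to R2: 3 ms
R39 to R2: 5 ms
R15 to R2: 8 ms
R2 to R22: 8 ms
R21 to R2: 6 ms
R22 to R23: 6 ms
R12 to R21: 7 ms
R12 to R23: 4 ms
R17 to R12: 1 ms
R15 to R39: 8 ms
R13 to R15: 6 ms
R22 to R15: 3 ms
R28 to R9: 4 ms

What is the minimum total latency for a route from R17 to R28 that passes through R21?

Shortest R17→R21: R17–R12–R21 = 8
Best R21 to R28: R21–R28 costing 8
Total via R21: 8 + 8 = 16 ms.

16 ms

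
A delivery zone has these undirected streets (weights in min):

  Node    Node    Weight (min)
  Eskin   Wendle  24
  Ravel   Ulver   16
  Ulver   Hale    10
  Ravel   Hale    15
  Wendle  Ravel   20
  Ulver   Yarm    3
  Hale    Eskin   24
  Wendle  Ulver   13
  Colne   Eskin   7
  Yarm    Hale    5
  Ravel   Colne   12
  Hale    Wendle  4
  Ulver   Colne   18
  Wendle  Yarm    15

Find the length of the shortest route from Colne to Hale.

Settle nodes by increasing distance from Colne:
Colne: 0
Eskin: 7  (via Colne)
Ravel: 12  (via Colne)
Ulver: 18  (via Colne)
Yarm: 21  (via Ulver)
Hale: 26  (via Yarm)
Shortest route: Colne–Ulver–Yarm–Hale = 26 min.

26 min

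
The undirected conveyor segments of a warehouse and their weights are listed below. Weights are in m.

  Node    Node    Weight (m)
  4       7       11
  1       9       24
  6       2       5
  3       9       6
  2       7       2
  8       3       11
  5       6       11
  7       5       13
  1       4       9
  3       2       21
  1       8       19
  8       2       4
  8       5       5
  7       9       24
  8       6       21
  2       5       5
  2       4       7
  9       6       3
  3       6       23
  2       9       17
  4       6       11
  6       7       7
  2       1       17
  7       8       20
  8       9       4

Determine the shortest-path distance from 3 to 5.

15 m

Enumerating some paths:
3–9–6–2–5: 6+3+5+5 = 19
3–9–8–2–5: 6+4+4+5 = 19
3–8–5: 11+5 = 16
3–9–8–5: 6+4+5 = 15
Cheapest is 3–9–8–5 at 15 m.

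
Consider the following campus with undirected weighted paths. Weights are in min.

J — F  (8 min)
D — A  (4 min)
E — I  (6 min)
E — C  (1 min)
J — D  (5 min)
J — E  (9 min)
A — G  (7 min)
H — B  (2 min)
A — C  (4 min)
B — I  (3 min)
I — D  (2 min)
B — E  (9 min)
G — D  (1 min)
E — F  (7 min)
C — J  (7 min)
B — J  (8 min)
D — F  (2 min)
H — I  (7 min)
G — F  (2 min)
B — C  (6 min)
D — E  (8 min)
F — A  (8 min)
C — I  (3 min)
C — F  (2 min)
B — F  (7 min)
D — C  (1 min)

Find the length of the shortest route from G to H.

8 min

Running Dijkstra from G:
G: 0
D: 1  (via G)
C: 2  (via D)
F: 2  (via G)
E: 3  (via C)
I: 3  (via D)
A: 5  (via D)
B: 6  (via I)
J: 6  (via D)
H: 8  (via B)
Shortest route: G → D → I → B → H = 8 min.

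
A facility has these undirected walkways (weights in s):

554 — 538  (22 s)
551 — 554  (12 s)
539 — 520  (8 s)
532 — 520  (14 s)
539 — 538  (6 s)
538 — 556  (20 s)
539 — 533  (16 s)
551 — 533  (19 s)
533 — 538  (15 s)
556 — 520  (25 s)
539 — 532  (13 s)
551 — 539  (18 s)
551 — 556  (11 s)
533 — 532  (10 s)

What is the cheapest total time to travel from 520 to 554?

Candidate routes:
520 → 532 → 539 → 538 → 554: 14+13+6+22 = 55
520 → 539 → 551 → 554: 8+18+12 = 38
520 → 556 → 551 → 554: 25+11+12 = 48
520 → 539 → 538 → 554: 8+6+22 = 36
Cheapest is 520 → 539 → 538 → 554 at 36 s.

36 s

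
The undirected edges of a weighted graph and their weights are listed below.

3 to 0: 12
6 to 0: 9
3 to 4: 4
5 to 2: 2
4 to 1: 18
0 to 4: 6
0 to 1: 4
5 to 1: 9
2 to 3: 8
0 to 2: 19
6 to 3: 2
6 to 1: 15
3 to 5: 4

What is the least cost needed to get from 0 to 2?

15

Candidate routes:
0 → 4 → 3 → 5 → 2: 6+4+4+2 = 16
0 → 1 → 5 → 2: 4+9+2 = 15
Cheapest is 0 → 1 → 5 → 2 at 15.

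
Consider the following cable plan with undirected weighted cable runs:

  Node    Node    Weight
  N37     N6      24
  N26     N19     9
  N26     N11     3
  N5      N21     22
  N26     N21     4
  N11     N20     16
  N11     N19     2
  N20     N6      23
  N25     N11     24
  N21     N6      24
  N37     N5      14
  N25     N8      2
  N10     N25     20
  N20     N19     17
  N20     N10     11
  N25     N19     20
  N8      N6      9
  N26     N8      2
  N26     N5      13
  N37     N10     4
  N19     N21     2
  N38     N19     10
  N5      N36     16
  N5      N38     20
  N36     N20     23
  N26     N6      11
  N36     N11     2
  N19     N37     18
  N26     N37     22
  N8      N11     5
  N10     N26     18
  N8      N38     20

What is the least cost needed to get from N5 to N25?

17

Enumerating some paths:
N5 → N26 → N8 → N25: 13+2+2 = 17
N5 → N36 → N11 → N8 → N25: 16+2+5+2 = 25
N5 → N36 → N11 → N26 → N8 → N25: 16+2+3+2+2 = 25
N5 → N26 → N11 → N8 → N25: 13+3+5+2 = 23
Cheapest is N5 → N26 → N8 → N25 at 17.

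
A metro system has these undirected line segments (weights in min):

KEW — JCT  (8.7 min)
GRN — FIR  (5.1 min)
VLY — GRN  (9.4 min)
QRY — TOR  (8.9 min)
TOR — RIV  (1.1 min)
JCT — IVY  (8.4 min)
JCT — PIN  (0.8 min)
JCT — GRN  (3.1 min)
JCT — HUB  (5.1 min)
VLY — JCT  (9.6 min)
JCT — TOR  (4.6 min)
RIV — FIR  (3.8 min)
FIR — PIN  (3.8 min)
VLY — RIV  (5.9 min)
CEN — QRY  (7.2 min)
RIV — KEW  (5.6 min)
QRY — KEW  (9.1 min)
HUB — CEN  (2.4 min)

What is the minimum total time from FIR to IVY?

Compare a few routes:
FIR → PIN → JCT → IVY: 3.8+0.8+8.4 = 13
FIR → GRN → JCT → IVY: 5.1+3.1+8.4 = 16.6
FIR → RIV → TOR → JCT → IVY: 3.8+1.1+4.6+8.4 = 17.9
Cheapest is FIR → PIN → JCT → IVY at 13 min.

13 min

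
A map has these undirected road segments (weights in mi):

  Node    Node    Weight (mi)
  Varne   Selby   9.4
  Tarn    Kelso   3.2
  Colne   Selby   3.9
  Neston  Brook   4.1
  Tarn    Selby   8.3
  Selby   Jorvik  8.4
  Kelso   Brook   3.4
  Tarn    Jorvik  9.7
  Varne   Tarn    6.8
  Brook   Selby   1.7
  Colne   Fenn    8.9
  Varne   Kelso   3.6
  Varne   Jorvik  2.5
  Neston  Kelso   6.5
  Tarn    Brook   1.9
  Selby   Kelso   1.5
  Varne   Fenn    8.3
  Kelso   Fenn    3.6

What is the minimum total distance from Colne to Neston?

9.7 mi

Settle nodes by increasing distance from Colne:
Colne: 0
Selby: 3.9  (via Colne)
Kelso: 5.4  (via Selby)
Brook: 5.6  (via Selby)
Tarn: 7.5  (via Brook)
Fenn: 8.9  (via Colne)
Varne: 9  (via Kelso)
Neston: 9.7  (via Brook)
Shortest route: Colne–Selby–Brook–Neston = 9.7 mi.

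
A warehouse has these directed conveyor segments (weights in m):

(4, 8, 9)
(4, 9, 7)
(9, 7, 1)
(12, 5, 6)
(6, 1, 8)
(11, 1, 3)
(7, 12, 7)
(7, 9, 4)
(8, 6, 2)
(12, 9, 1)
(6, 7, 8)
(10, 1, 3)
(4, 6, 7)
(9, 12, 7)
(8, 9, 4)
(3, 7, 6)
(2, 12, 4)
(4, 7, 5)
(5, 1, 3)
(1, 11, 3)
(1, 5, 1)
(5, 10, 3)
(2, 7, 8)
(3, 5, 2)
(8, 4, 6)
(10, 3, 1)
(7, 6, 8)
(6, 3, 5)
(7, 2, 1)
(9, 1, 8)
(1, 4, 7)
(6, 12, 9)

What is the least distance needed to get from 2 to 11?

16 m

Enumerating some paths:
2–12–9–7–6–1–11: 4+1+1+8+8+3 = 25
2–7–9–1–11: 8+4+8+3 = 23
2–12–5–10–1–11: 4+6+3+3+3 = 19
2–12–9–1–11: 4+1+8+3 = 16
The minimum is 16 m via 2–12–9–1–11.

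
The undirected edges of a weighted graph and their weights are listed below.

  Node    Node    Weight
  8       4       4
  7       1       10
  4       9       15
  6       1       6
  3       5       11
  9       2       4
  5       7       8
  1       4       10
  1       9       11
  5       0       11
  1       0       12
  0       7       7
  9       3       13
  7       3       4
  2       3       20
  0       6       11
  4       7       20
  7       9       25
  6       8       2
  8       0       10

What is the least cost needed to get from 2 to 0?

Shortest distances from 2:
2: 0
9: 4  (via 2)
1: 15  (via 9)
3: 17  (via 9)
4: 19  (via 9)
6: 21  (via 1)
7: 21  (via 3)
8: 23  (via 4)
0: 27  (via 1)
Shortest route: 2 → 9 → 1 → 0 = 27.

27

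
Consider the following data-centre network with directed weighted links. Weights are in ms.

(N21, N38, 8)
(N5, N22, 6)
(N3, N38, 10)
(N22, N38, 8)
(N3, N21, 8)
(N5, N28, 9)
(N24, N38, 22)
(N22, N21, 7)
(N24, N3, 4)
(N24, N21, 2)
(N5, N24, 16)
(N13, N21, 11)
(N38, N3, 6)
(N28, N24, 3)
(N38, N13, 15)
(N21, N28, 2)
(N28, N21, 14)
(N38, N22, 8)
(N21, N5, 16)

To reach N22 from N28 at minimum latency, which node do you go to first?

N24

Candidate routes:
N28 - N24 - N21 - N38 - N22: 3+2+8+8 = 21
N28 - N24 - N3 - N38 - N22: 3+4+10+8 = 25
N28 - N24 - N21 - N5 - N22: 3+2+16+6 = 27
The minimum is 21 ms via N28 - N24 - N21 - N38 - N22.
So from N28 the first move is to N24.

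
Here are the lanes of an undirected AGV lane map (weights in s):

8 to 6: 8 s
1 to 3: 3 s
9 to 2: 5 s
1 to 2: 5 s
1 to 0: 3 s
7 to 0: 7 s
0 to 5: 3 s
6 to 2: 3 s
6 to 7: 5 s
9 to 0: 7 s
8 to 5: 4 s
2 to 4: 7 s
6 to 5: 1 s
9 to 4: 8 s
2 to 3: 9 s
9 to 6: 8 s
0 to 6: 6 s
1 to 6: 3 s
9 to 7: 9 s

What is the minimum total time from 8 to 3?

11 s

Running Dijkstra from 8:
8: 0
5: 4  (via 8)
6: 5  (via 5)
0: 7  (via 5)
1: 8  (via 6)
2: 8  (via 6)
7: 10  (via 6)
3: 11  (via 1)
Shortest route: 8 → 5 → 6 → 1 → 3 = 11 s.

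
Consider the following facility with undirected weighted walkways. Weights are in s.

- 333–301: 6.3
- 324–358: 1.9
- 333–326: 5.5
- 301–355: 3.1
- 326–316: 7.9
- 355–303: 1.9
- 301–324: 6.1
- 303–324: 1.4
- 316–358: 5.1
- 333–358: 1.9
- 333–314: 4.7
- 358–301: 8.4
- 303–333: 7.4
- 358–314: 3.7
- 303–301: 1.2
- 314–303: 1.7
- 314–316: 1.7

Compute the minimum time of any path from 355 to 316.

Candidate routes:
355 - 303 - 314 - 316: 1.9+1.7+1.7 = 5.3
355 - 301 - 303 - 314 - 316: 3.1+1.2+1.7+1.7 = 7.7
The minimum is 5.3 s via 355 - 303 - 314 - 316.

5.3 s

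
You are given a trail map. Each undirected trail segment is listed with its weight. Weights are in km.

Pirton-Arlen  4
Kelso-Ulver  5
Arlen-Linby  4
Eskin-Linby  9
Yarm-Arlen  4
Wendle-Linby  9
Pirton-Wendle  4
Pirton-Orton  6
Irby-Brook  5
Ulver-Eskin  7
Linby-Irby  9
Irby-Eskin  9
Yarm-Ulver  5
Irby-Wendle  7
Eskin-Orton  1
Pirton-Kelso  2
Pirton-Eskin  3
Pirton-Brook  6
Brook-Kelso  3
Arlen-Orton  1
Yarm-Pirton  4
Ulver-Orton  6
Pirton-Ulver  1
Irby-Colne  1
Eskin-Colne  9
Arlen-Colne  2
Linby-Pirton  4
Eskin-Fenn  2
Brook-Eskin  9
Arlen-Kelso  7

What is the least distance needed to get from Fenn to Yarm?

Shortest distances from Fenn:
Fenn: 0
Eskin: 2  (via Fenn)
Orton: 3  (via Eskin)
Arlen: 4  (via Orton)
Pirton: 5  (via Eskin)
Colne: 6  (via Arlen)
Ulver: 6  (via Pirton)
Irby: 7  (via Colne)
Kelso: 7  (via Pirton)
Yarm: 8  (via Arlen)
Shortest route: Fenn–Eskin–Orton–Arlen–Yarm = 8 km.

8 km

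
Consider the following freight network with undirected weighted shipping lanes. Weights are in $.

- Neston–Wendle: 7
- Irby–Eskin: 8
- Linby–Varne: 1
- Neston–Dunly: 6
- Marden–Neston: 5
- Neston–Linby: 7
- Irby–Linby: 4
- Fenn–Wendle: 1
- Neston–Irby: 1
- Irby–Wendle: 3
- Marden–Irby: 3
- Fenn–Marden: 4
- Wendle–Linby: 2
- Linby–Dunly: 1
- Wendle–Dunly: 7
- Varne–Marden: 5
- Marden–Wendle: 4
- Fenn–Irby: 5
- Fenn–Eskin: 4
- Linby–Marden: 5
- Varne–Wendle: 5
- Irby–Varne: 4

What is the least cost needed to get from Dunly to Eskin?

$8

Compare a few routes:
Dunly–Linby–Varne–Wendle–Fenn–Eskin: 1+1+5+1+4 = 12
Dunly–Linby–Irby–Wendle–Fenn–Eskin: 1+4+3+1+4 = 13
Dunly–Linby–Wendle–Fenn–Eskin: 1+2+1+4 = 8
Dunly–Wendle–Fenn–Eskin: 7+1+4 = 12
Cheapest is Dunly–Linby–Wendle–Fenn–Eskin at $8.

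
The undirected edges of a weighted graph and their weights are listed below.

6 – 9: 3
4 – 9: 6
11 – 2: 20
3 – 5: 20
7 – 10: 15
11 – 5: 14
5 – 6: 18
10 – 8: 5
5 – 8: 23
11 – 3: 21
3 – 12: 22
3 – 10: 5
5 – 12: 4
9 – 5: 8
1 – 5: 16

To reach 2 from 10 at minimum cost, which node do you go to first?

Candidate routes:
10 → 3 → 5 → 11 → 2: 5+20+14+20 = 59
10 → 3 → 11 → 2: 5+21+20 = 46
Cheapest is 10 → 3 → 11 → 2 at 46.
So from 10 the first move is to 3.

3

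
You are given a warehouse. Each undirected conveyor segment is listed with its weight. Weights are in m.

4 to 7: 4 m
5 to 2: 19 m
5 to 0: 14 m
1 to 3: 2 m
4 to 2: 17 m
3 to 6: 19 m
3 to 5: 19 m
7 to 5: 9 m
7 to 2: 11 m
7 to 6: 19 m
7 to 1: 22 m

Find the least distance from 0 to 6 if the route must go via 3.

Shortest 0→3: 0 → 5 → 3 = 33
Shortest 3→6: 3 → 6 = 19
Total via 3: 33 + 19 = 52 m.

52 m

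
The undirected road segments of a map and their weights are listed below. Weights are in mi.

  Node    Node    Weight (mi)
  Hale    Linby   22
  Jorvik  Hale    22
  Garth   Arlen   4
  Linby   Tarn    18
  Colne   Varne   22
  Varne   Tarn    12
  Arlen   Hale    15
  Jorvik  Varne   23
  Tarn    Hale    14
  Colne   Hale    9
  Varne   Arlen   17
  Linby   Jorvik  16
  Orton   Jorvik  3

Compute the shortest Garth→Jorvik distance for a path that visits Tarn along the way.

Shortest Garth→Tarn: Garth → Arlen → Hale → Tarn = 33
Shortest Tarn→Jorvik: Tarn → Linby → Jorvik = 34
Total via Tarn: 33 + 34 = 67 mi.

67 mi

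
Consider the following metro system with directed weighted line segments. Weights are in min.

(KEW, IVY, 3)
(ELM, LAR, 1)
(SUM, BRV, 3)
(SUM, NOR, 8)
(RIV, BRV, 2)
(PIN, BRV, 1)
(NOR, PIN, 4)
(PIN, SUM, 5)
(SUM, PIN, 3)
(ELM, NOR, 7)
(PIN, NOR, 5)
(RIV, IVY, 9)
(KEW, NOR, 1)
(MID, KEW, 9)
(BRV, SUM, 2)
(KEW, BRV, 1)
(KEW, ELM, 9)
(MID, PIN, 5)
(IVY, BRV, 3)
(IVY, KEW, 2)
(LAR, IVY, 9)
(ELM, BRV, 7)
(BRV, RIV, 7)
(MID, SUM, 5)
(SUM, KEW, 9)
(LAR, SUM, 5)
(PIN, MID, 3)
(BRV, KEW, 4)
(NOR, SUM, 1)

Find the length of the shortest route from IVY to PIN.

Compare a few routes:
IVY–BRV–KEW–NOR–SUM–PIN: 3+4+1+1+3 = 12
IVY–BRV–SUM–PIN: 3+2+3 = 8
IVY–KEW–NOR–PIN: 2+1+4 = 7
IVY–KEW–BRV–SUM–PIN: 2+1+2+3 = 8
The minimum is 7 min via IVY–KEW–NOR–PIN.

7 min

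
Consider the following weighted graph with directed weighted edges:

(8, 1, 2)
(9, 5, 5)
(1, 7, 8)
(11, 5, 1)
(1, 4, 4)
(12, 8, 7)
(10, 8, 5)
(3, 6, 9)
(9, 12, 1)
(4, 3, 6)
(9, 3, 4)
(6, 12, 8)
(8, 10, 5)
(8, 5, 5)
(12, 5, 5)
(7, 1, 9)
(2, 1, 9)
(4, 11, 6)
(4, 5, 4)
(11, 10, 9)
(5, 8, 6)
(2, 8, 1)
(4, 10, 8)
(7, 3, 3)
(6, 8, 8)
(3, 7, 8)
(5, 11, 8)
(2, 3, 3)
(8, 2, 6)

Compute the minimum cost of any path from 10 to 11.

Shortest distances from 10:
10: 0
8: 5  (via 10)
1: 7  (via 8)
5: 10  (via 8)
2: 11  (via 8)
4: 11  (via 1)
3: 14  (via 2)
7: 15  (via 1)
11: 17  (via 4)
Shortest route: 10–8–1–4–11 = 17.

17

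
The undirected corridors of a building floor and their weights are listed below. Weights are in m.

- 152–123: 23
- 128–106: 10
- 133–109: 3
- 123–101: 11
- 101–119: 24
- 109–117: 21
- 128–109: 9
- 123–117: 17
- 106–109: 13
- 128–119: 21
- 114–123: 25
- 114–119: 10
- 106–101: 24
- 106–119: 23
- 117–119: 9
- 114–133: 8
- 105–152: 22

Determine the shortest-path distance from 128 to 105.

Shortest distances from 128:
128: 0
109: 9  (via 128)
106: 10  (via 128)
133: 12  (via 109)
114: 20  (via 133)
119: 21  (via 128)
117: 30  (via 109)
101: 34  (via 106)
123: 45  (via 114)
152: 68  (via 123)
105: 90  (via 152)
Shortest route: 128 → 109 → 133 → 114 → 123 → 152 → 105 = 90 m.

90 m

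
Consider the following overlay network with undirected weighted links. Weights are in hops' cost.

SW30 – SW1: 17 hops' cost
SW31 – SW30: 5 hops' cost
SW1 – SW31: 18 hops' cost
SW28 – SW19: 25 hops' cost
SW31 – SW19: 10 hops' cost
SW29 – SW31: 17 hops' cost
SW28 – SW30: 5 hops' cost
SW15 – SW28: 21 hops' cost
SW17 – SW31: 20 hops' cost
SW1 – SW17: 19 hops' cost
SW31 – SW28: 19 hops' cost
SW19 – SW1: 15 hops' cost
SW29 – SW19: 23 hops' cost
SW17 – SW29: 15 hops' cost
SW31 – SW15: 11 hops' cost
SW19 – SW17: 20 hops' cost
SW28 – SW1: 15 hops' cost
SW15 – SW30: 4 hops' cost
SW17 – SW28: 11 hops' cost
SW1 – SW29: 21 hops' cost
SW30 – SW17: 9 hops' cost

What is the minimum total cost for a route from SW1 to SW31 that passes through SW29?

38 hops' cost

Best SW1 to SW29: SW1 → SW29 costing 21
Best SW29 to SW31: SW29 → SW31 costing 17
Total via SW29: 21 + 17 = 38 hops' cost.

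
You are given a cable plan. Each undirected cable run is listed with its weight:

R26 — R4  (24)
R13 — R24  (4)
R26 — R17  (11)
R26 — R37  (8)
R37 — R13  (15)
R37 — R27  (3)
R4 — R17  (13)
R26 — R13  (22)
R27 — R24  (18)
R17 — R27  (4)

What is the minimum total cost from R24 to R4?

Settle nodes by increasing distance from R24:
R24: 0
R13: 4  (via R24)
R27: 18  (via R24)
R37: 19  (via R13)
R17: 22  (via R27)
R26: 26  (via R13)
R4: 35  (via R17)
Shortest route: R24–R27–R17–R4 = 35.

35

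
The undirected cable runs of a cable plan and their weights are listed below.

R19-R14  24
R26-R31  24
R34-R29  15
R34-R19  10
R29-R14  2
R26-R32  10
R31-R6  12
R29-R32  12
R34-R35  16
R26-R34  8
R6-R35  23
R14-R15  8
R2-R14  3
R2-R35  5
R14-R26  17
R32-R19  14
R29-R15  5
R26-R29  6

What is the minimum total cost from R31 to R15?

Settle nodes by increasing distance from R31:
R31: 0
R6: 12  (via R31)
R26: 24  (via R31)
R29: 30  (via R26)
R34: 32  (via R26)
R14: 32  (via R29)
R32: 34  (via R26)
R2: 35  (via R14)
R35: 35  (via R6)
R15: 35  (via R29)
Shortest route: R31–R26–R29–R15 = 35.

35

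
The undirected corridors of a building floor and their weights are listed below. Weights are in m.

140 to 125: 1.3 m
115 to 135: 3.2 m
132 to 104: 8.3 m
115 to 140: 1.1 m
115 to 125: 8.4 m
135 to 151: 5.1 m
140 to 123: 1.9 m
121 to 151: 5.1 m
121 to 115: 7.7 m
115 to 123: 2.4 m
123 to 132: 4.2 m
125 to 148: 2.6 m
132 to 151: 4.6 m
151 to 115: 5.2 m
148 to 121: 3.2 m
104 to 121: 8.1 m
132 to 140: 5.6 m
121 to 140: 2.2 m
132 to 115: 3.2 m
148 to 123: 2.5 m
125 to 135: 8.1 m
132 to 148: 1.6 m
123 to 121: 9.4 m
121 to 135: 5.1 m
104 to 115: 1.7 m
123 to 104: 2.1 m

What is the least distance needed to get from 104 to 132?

Settle nodes by increasing distance from 104:
104: 0
115: 1.7  (via 104)
123: 2.1  (via 104)
140: 2.8  (via 115)
125: 4.1  (via 140)
148: 4.6  (via 123)
135: 4.9  (via 115)
132: 4.9  (via 115)
Shortest route: 104–115–132 = 4.9 m.

4.9 m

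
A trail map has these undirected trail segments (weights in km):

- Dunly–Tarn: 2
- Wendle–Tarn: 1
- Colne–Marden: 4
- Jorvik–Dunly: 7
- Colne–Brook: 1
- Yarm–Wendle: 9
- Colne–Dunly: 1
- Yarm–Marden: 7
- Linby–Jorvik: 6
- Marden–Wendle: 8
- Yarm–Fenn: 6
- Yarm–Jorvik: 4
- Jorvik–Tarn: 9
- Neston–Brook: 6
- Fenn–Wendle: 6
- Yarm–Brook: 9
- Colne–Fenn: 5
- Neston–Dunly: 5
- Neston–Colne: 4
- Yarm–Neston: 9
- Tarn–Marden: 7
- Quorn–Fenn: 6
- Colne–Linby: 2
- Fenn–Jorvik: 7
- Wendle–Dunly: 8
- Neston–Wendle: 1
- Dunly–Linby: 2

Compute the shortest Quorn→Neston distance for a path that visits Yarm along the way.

Best Quorn to Yarm: Quorn–Fenn–Yarm costing 12
Best Yarm to Neston: Yarm–Neston costing 9
Total via Yarm: 12 + 9 = 21 km.

21 km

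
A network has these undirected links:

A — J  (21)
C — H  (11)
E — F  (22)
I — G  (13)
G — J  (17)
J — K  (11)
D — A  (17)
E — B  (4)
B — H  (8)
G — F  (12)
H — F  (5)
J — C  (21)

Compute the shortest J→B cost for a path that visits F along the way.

Shortest J→F: J → G → F = 29
Shortest F→B: F → H → B = 13
Total via F: 29 + 13 = 42.

42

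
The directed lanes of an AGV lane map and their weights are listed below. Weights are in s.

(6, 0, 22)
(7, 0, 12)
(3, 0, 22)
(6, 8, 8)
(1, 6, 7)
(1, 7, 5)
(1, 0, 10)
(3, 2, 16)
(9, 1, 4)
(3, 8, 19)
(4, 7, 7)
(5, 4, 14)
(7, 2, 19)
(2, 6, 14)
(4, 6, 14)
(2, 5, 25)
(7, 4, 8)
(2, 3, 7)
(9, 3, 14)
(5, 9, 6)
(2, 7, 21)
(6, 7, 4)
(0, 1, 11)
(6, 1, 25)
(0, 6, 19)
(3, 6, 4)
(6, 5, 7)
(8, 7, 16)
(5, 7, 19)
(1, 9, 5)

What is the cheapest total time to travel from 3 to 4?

16 s

Candidate routes:
3 - 6 - 5 - 9 - 1 - 7 - 4: 4+7+6+4+5+8 = 34
3 - 6 - 7 - 4: 4+4+8 = 16
3 - 6 - 8 - 7 - 4: 4+8+16+8 = 36
3 - 6 - 5 - 4: 4+7+14 = 25
Cheapest is 3 - 6 - 7 - 4 at 16 s.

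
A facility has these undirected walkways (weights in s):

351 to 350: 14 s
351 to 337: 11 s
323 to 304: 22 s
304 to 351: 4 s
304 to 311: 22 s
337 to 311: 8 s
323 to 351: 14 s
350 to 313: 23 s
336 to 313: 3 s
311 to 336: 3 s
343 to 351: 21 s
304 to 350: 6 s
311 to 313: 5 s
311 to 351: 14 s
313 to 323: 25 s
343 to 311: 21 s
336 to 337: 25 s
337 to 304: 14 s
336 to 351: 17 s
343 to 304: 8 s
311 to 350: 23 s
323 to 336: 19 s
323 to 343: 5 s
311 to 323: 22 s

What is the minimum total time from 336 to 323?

19 s

Enumerating some paths:
336 - 323: 19 = 19
336 - 313 - 323: 3+25 = 28
336 - 311 - 323: 3+22 = 25
The minimum is 19 s via 336 - 323.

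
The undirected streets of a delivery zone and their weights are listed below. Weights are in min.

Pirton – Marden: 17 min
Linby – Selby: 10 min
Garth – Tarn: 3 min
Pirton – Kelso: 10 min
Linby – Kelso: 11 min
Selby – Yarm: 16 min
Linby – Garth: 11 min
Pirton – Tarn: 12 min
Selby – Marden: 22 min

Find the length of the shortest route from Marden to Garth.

32 min

Compare a few routes:
Marden → Pirton → Tarn → Garth: 17+12+3 = 32
Marden → Selby → Linby → Garth: 22+10+11 = 43
The minimum is 32 min via Marden → Pirton → Tarn → Garth.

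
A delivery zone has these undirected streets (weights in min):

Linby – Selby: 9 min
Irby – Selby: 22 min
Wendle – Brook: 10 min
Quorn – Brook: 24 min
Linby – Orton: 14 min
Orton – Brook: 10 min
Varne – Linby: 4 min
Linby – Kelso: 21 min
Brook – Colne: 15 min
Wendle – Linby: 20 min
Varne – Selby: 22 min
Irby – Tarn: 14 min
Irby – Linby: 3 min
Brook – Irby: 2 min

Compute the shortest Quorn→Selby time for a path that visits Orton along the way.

Best Quorn to Orton: Quorn → Brook → Orton costing 34
Best Orton to Selby: Orton → Linby → Selby costing 23
Total via Orton: 34 + 23 = 57 min.

57 min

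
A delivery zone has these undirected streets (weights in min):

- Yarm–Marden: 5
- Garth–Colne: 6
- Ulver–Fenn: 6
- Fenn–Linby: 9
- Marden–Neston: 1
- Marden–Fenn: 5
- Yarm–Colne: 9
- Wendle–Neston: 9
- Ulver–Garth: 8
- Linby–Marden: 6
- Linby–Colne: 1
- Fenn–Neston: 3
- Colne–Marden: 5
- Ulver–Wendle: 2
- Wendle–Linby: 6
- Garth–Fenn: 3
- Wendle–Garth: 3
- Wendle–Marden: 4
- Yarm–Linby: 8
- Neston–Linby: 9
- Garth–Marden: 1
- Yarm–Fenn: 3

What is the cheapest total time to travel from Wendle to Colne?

Running Dijkstra from Wendle:
Wendle: 0
Ulver: 2  (via Wendle)
Garth: 3  (via Wendle)
Marden: 4  (via Wendle)
Neston: 5  (via Marden)
Fenn: 6  (via Garth)
Linby: 6  (via Wendle)
Colne: 7  (via Linby)
Shortest route: Wendle–Linby–Colne = 7 min.

7 min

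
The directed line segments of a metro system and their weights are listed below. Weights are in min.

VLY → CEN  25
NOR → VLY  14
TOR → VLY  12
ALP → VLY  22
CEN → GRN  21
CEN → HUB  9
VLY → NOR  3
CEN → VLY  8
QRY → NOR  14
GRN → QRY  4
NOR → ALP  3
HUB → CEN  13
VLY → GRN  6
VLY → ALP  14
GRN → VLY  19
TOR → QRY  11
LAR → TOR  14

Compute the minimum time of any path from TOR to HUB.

46 min

Enumerating some paths:
TOR → VLY → CEN → HUB: 12+25+9 = 46
TOR → QRY → NOR → ALP → VLY → CEN → HUB: 11+14+3+22+25+9 = 84
TOR → QRY → NOR → VLY → CEN → HUB: 11+14+14+25+9 = 73
Cheapest is TOR → VLY → CEN → HUB at 46 min.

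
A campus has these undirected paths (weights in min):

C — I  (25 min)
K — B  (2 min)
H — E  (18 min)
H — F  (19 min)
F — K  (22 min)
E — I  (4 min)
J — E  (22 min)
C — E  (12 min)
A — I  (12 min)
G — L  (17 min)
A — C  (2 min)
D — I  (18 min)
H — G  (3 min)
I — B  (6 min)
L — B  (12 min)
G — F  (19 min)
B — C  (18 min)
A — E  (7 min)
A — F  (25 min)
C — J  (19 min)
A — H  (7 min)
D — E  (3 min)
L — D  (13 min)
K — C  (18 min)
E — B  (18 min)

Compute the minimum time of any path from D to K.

15 min

Shortest distances from D:
D: 0
E: 3  (via D)
I: 7  (via E)
A: 10  (via E)
C: 12  (via A)
B: 13  (via I)
L: 13  (via D)
K: 15  (via B)
Shortest route: D → E → I → B → K = 15 min.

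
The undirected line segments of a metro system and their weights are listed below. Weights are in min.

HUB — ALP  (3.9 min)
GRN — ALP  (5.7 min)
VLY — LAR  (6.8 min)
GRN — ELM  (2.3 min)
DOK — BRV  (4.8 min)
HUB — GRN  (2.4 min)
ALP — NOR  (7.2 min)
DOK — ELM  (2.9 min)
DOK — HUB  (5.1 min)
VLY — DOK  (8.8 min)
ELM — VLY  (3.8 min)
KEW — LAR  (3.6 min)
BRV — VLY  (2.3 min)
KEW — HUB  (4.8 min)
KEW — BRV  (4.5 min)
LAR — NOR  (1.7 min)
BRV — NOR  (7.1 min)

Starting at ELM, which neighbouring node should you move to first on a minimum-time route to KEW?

Compare a few routes:
ELM → VLY → BRV → KEW: 3.8+2.3+4.5 = 10.6
ELM → GRN → HUB → KEW: 2.3+2.4+4.8 = 9.5
The minimum is 9.5 min via ELM → GRN → HUB → KEW.
So from ELM the first move is to GRN.

GRN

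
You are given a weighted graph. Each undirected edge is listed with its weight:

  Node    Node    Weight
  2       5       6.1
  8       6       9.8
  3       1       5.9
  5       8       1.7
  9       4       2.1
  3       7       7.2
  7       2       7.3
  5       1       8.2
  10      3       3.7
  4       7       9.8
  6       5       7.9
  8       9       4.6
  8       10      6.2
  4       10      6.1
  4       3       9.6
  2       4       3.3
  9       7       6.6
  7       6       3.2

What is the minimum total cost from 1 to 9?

Candidate routes:
1–3–4–9: 5.9+9.6+2.1 = 17.6
1–3–10–4–9: 5.9+3.7+6.1+2.1 = 17.8
1–5–2–4–9: 8.2+6.1+3.3+2.1 = 19.7
1–5–8–9: 8.2+1.7+4.6 = 14.5
The minimum is 14.5 via 1–5–8–9.

14.5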